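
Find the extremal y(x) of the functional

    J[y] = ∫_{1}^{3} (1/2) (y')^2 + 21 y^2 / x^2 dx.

The Lagrangian is L = (1/2) (y')^2 + 21 y^2 / x^2.
Compute ∂L/∂y = 42y/x^2, ∂L/∂y' = y'.
The Euler-Lagrange equation d/dx(∂L/∂y') − ∂L/∂y = 0 reduces to
    y'' − 42/x^2 · y = 0  (x > 0).
Its general solution is
    y(x) = A x^7 + B x^(-6),
with A, B fixed by the endpoint conditions.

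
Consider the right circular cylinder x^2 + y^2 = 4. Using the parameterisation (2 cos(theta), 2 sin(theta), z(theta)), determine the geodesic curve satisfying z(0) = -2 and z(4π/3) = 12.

Parameterise the cylinder of radius R = 2 as
    r(θ) = (2 cos θ, 2 sin θ, z(θ)).
The arc-length element is
    ds = sqrt(4 + (dz/dθ)^2) dθ,
so the Lagrangian is L = sqrt(4 + z'^2).
L depends on z' only, not on z or θ, so ∂L/∂z = 0 and
    ∂L/∂z' = z' / sqrt(4 + z'^2).
The Euler-Lagrange equation gives
    d/dθ( z' / sqrt(4 + z'^2) ) = 0,
so z' is constant. Integrating once:
    z(θ) = a θ + b,
a helix on the cylinder (a straight line when the cylinder is unrolled). The constants a, b are determined by the endpoint conditions.
With endpoint conditions z(0) = -2 and z(4π/3) = 12: from z(0) = b we get b = -2, and a·4π/3 + -2 = 12 gives a = 21/(2π), so
    z(θ) = (21/(2π)) θ − 2.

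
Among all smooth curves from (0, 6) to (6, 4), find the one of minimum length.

Arc-length functional: J[y] = ∫ sqrt(1 + (y')^2) dx.
Lagrangian L = sqrt(1 + (y')^2) has no explicit y dependence, so ∂L/∂y = 0 and the Euler-Lagrange equation gives
    d/dx( y' / sqrt(1 + (y')^2) ) = 0  ⇒  y' / sqrt(1 + (y')^2) = const.
Hence y' is constant, so y(x) is affine.
Fitting the endpoints (0, 6) and (6, 4):
    slope m = (4 − 6) / (6 − 0) = -1/3,
    intercept c = 6 − m·0 = 6.
Extremal: y(x) = (-1/3) x + 6.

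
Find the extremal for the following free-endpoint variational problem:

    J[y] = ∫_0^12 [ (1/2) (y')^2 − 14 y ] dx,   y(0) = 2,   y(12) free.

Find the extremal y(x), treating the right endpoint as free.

The Lagrangian L = (1/2) (y')^2 − 14 y gives
    ∂L/∂y = −14,   ∂L/∂y' = y'.
Euler-Lagrange: d/dx(y') − (−14) = 0, i.e. y'' + 14 = 0, so
    y(x) = −(14/2) x^2 + C1 x + C2.
Fixed left endpoint y(0) = 2 ⇒ C2 = 2.
The right endpoint x = 12 is free, so the natural (transversality) condition is ∂L/∂y' |_{x=12} = 0, i.e. y'(12) = 0.
Compute y'(x) = −14 x + C1, so y'(12) = −168 + C1 = 0 ⇒ C1 = 168.
Therefore the extremal is
    y(x) = −7 x^2 + 168 x + 2.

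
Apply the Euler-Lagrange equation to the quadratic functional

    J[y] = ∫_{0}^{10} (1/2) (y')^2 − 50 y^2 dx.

The Lagrangian is L = (1/2) (y')^2 − 50 y^2.
Compute ∂L/∂y = -100y, ∂L/∂y' = y'.
The Euler-Lagrange equation d/dx(∂L/∂y') − ∂L/∂y = 0 reduces to
    y'' + 100 y = 0.
Its general solution is
    y(x) = A sin(10x) + B cos(10x),
with A, B fixed by the endpoint conditions.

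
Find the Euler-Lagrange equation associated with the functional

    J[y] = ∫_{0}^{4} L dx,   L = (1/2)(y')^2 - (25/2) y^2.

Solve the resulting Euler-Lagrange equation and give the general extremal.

The Lagrangian is L = (1/2)(y')^2 - (25/2) y^2.
∂L/∂y = -25y.
∂L/∂y' = y'.
The Euler-Lagrange equation d/dx(∂L/∂y') − ∂L/∂y = 0 becomes:
    y'' + 25 y = 0
General solution: y(x) = A sin(5x) + B cos(5x), where A and B are arbitrary constants fixed by the endpoint conditions.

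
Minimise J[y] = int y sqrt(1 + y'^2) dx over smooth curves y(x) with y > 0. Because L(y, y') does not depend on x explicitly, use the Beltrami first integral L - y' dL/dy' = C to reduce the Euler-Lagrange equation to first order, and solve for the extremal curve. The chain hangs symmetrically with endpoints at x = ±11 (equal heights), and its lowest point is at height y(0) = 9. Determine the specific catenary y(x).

The Lagrangian L(y, y') = y sqrt(1 + y'^2) has no explicit x dependence, so the Beltrami identity applies:
    L − y' ∂L/∂y' = C.
Compute ∂L/∂y' = y · y' / sqrt(1 + y'^2). Then
    L − y' ∂L/∂y'
    = y sqrt(1 + y'^2) − y · y'^2 / sqrt(1 + y'^2)
    = y (1 + y'^2 − y'^2) / sqrt(1 + y'^2)
    = y / sqrt(1 + y'^2) = C.
Squaring gives y^2 = C^2 (1 + y'^2), i.e.
    y'^2 = y^2 / C^2 − 1.
Separating variables,
    dy / sqrt(y^2 − C^2) = dx / C,
and integrating gives arccosh(y / C) = (x − a)/C, so
    y(x) = C cosh((x − a)/C),
the catenary. The constants C and a are fixed by the two endpoint conditions (and, for the hanging-chain problem, the length constraint selects C).
Now fit the given data. The endpoints x = ±11 are symmetric at equal height, so the catenary is even about its minimum: a = 0 and y(x) = C cosh(x/C). The lowest point is y(0) = C cosh(0) = C, and we are told y(0) = 9, so C = 9. Therefore
    y(x) = 9 cosh(x/9),
and at the endpoints
    y(±11) = 9 cosh(11/9).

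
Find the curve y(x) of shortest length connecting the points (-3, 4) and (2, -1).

Arc-length functional: J[y] = ∫ sqrt(1 + (y')^2) dx.
Lagrangian L = sqrt(1 + (y')^2) has no explicit y dependence, so ∂L/∂y = 0 and the Euler-Lagrange equation gives
    d/dx( y' / sqrt(1 + (y')^2) ) = 0  ⇒  y' / sqrt(1 + (y')^2) = const.
Hence y' is constant, so y(x) is affine.
Fitting the endpoints (-3, 4) and (2, -1):
    slope m = ((-1) − 4) / (2 − (-3)) = -1,
    intercept c = 4 − m·(-3) = 1.
Extremal: y(x) = -x + 1.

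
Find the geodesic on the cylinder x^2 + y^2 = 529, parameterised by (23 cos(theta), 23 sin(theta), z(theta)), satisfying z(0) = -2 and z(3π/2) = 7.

Parameterise the cylinder of radius R = 23 as
    r(θ) = (23 cos θ, 23 sin θ, z(θ)).
The arc-length element is
    ds = sqrt(529 + (dz/dθ)^2) dθ,
so the Lagrangian is L = sqrt(529 + z'^2).
L depends on z' only, not on z or θ, so ∂L/∂z = 0 and
    ∂L/∂z' = z' / sqrt(529 + z'^2).
The Euler-Lagrange equation gives
    d/dθ( z' / sqrt(529 + z'^2) ) = 0,
so z' is constant. Integrating once:
    z(θ) = a θ + b,
a helix on the cylinder (a straight line when the cylinder is unrolled). The constants a, b are determined by the endpoint conditions.
With endpoint conditions z(0) = -2 and z(3π/2) = 7: from z(0) = b we get b = -2, and a·3π/2 + -2 = 7 gives a = 6/π, so
    z(θ) = (6/π) θ − 2.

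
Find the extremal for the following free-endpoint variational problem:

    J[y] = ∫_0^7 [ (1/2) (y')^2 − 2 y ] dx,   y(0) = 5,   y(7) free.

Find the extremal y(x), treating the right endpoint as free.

The Lagrangian L = (1/2) (y')^2 − 2 y gives
    ∂L/∂y = −2,   ∂L/∂y' = y'.
Euler-Lagrange: d/dx(y') − (−2) = 0, i.e. y'' + 2 = 0, so
    y(x) = −(2/2) x^2 + C1 x + C2.
Fixed left endpoint y(0) = 5 ⇒ C2 = 5.
The right endpoint x = 7 is free, so the natural (transversality) condition is ∂L/∂y' |_{x=7} = 0, i.e. y'(7) = 0.
Compute y'(x) = −2 x + C1, so y'(7) = −14 + C1 = 0 ⇒ C1 = 14.
Therefore the extremal is
    y(x) = −x^2 + 14 x + 5.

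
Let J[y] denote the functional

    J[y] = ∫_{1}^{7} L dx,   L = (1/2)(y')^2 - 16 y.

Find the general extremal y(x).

The Lagrangian is L = (1/2)(y')^2 - 16 y.
∂L/∂y = -16.
∂L/∂y' = y'.
The Euler-Lagrange equation d/dx(∂L/∂y') − ∂L/∂y = 0 becomes:
    y'' + 16 = 0
General solution: y(x) = -8 x^2 + A x + B, where A and B are arbitrary constants fixed by the endpoint conditions.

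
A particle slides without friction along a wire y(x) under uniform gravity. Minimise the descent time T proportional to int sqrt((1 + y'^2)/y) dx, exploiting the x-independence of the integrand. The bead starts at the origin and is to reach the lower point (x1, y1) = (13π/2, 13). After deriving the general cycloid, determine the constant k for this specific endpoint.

The Lagrangian L = sqrt((1 + y'^2) / y) has no explicit x dependence, so the Beltrami identity applies:
    L − y' ∂L/∂y' = C.
Compute ∂L/∂y' = y' / sqrt(y (1 + y'^2)).
Substitute:
    sqrt((1 + y'^2)/y) − y'·y' / sqrt(y (1 + y'^2))
    = (1 + y'^2) / sqrt(y (1 + y'^2)) − y'^2 / sqrt(y (1 + y'^2))
    = 1 / sqrt(y (1 + y'^2)) = C.
Squaring and rearranging gives the first integral
    y (1 + y'^2) = 1/C^2 =: k   (constant).
Solving this first-order ODE by the substitution
    y = (k/2)(1 − cos θ)
yields the cycloid parameterisation
    x(θ) = (k/2)(θ − sin θ),   y(θ) = (k/2)(1 − cos θ).
The constant k is fixed by the endpoint condition.
Now fit the given lower endpoint (x1, y1) = (13π/2, 13). At the bottom of the first arch (θ = π), the parametric equations give
    y(π) = (k/2)(1 − cos π) = k,
    x(π) = (k/2)(π − sin π) = kπ/2.
Matching y(π) = 13 gives k = 13, consistent with x(π) = 13π/2. Therefore the specific cycloid is
    x(θ) = (13/2)(θ − sin θ),   y(θ) = (13/2)(1 − cos θ).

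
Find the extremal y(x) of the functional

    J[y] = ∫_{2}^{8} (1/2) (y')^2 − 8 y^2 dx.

The Lagrangian is L = (1/2) (y')^2 − 8 y^2.
Compute ∂L/∂y = -16y, ∂L/∂y' = y'.
The Euler-Lagrange equation d/dx(∂L/∂y') − ∂L/∂y = 0 reduces to
    y'' + 16 y = 0.
Its general solution is
    y(x) = A sin(4x) + B cos(4x),
with A, B fixed by the endpoint conditions.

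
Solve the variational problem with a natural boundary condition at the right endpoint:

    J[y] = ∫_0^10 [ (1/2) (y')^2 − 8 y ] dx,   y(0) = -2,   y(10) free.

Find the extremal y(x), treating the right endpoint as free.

The Lagrangian L = (1/2) (y')^2 − 8 y gives
    ∂L/∂y = −8,   ∂L/∂y' = y'.
Euler-Lagrange: d/dx(y') − (−8) = 0, i.e. y'' + 8 = 0, so
    y(x) = −(8/2) x^2 + C1 x + C2.
Fixed left endpoint y(0) = -2 ⇒ C2 = -2.
The right endpoint x = 10 is free, so the natural (transversality) condition is ∂L/∂y' |_{x=10} = 0, i.e. y'(10) = 0.
Compute y'(x) = −8 x + C1, so y'(10) = −80 + C1 = 0 ⇒ C1 = 80.
Therefore the extremal is
    y(x) = −4 x^2 + 80 x − 2.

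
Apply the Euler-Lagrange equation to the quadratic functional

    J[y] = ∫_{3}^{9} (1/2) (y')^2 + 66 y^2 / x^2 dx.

The Lagrangian is L = (1/2) (y')^2 + 66 y^2 / x^2.
Compute ∂L/∂y = 132y/x^2, ∂L/∂y' = y'.
The Euler-Lagrange equation d/dx(∂L/∂y') − ∂L/∂y = 0 reduces to
    y'' − 132/x^2 · y = 0  (x > 0).
Its general solution is
    y(x) = A x^12 + B x^(-11),
with A, B fixed by the endpoint conditions.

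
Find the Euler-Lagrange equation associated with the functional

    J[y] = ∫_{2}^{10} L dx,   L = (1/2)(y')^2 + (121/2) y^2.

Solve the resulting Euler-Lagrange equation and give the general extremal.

The Lagrangian is L = (1/2)(y')^2 + (121/2) y^2.
∂L/∂y = 121y.
∂L/∂y' = y'.
The Euler-Lagrange equation d/dx(∂L/∂y') − ∂L/∂y = 0 becomes:
    y'' - 121 y = 0
General solution: y(x) = A e^(11x) + B e^(-11x), where A and B are arbitrary constants fixed by the endpoint conditions.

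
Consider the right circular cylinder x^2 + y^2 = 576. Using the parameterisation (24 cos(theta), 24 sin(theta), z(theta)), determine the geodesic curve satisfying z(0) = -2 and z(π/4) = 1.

Parameterise the cylinder of radius R = 24 as
    r(θ) = (24 cos θ, 24 sin θ, z(θ)).
The arc-length element is
    ds = sqrt(576 + (dz/dθ)^2) dθ,
so the Lagrangian is L = sqrt(576 + z'^2).
L depends on z' only, not on z or θ, so ∂L/∂z = 0 and
    ∂L/∂z' = z' / sqrt(576 + z'^2).
The Euler-Lagrange equation gives
    d/dθ( z' / sqrt(576 + z'^2) ) = 0,
so z' is constant. Integrating once:
    z(θ) = a θ + b,
a helix on the cylinder (a straight line when the cylinder is unrolled). The constants a, b are determined by the endpoint conditions.
With endpoint conditions z(0) = -2 and z(π/4) = 1: from z(0) = b we get b = -2, and a·π/4 + -2 = 1 gives a = 12/π, so
    z(θ) = (12/π) θ − 2.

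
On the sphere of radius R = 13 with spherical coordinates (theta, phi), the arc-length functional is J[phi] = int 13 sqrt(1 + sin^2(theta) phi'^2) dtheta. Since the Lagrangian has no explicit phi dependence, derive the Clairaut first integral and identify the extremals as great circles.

On the sphere of radius R = 13 with spherical coordinates (θ, φ), the induced metric is
    ds^2 = 169(dθ^2 + sin^2(θ) dφ^2).
Parameterise by θ; the arc-length functional is
    J[φ] = ∫ 13 sqrt(1 + sin^2(θ) (dφ/dθ)^2) dθ,
so L = 13 sqrt(1 + sin^2(θ) φ'^2). Compute
    ∂L/∂φ = 0  (L has no explicit φ dependence),
    ∂L/∂φ' = 13 sin^2(θ) φ' / sqrt(1 + sin^2(θ) φ'^2).
Since ∂L/∂φ = 0, the Euler-Lagrange equation
    d/dθ(∂L/∂φ') − ∂L/∂φ = 0
reduces to d/dθ(∂L/∂φ') = 0, i.e. the momentum conjugate to φ is conserved:
    13 sin^2(θ) φ' / sqrt(1 + sin^2(θ) φ'^2) = C.
The overall factor of 13 is constant, so dividing through gives Clairaut's relation sin^2(θ) φ' / sqrt(1 + sin^2(θ) φ'^2) = C' (with C' = C/13). Solving for φ' and integrating gives the great-circle family
    cot(θ) = A cos(φ − φ_0),
i.e. the intersection of the sphere with a plane through the origin. The two constants A and φ_0 (equivalently C and one phase) are fixed by the two endpoint conditions.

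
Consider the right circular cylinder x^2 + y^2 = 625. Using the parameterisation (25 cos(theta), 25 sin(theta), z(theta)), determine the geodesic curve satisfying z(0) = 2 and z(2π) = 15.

Parameterise the cylinder of radius R = 25 as
    r(θ) = (25 cos θ, 25 sin θ, z(θ)).
The arc-length element is
    ds = sqrt(625 + (dz/dθ)^2) dθ,
so the Lagrangian is L = sqrt(625 + z'^2).
L depends on z' only, not on z or θ, so ∂L/∂z = 0 and
    ∂L/∂z' = z' / sqrt(625 + z'^2).
The Euler-Lagrange equation gives
    d/dθ( z' / sqrt(625 + z'^2) ) = 0,
so z' is constant. Integrating once:
    z(θ) = a θ + b,
a helix on the cylinder (a straight line when the cylinder is unrolled). The constants a, b are determined by the endpoint conditions.
With endpoint conditions z(0) = 2 and z(2π) = 15: from z(0) = b we get b = 2, and a·2π + 2 = 15 gives a = 13/(2π), so
    z(θ) = (13/(2π)) θ + 2.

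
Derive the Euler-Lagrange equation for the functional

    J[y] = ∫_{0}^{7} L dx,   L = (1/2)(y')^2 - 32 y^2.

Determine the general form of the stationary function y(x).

The Lagrangian is L = (1/2)(y')^2 - 32 y^2.
∂L/∂y = -64y.
∂L/∂y' = y'.
The Euler-Lagrange equation d/dx(∂L/∂y') − ∂L/∂y = 0 becomes:
    y'' + 64 y = 0
General solution: y(x) = A sin(8x) + B cos(8x), where A and B are arbitrary constants fixed by the endpoint conditions.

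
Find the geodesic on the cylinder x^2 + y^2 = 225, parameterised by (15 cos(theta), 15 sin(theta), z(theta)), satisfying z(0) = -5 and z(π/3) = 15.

Parameterise the cylinder of radius R = 15 as
    r(θ) = (15 cos θ, 15 sin θ, z(θ)).
The arc-length element is
    ds = sqrt(225 + (dz/dθ)^2) dθ,
so the Lagrangian is L = sqrt(225 + z'^2).
L depends on z' only, not on z or θ, so ∂L/∂z = 0 and
    ∂L/∂z' = z' / sqrt(225 + z'^2).
The Euler-Lagrange equation gives
    d/dθ( z' / sqrt(225 + z'^2) ) = 0,
so z' is constant. Integrating once:
    z(θ) = a θ + b,
a helix on the cylinder (a straight line when the cylinder is unrolled). The constants a, b are determined by the endpoint conditions.
With endpoint conditions z(0) = -5 and z(π/3) = 15: from z(0) = b we get b = -5, and a·π/3 + -5 = 15 gives a = 60/π, so
    z(θ) = (60/π) θ − 5.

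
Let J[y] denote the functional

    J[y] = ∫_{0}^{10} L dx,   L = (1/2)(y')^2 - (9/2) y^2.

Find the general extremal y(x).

The Lagrangian is L = (1/2)(y')^2 - (9/2) y^2.
∂L/∂y = -9y.
∂L/∂y' = y'.
The Euler-Lagrange equation d/dx(∂L/∂y') − ∂L/∂y = 0 becomes:
    y'' + 9 y = 0
General solution: y(x) = A sin(3x) + B cos(3x), where A and B are arbitrary constants fixed by the endpoint conditions.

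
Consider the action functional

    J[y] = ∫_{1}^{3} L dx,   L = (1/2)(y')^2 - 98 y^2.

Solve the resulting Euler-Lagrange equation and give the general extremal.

The Lagrangian is L = (1/2)(y')^2 - 98 y^2.
∂L/∂y = -196y.
∂L/∂y' = y'.
The Euler-Lagrange equation d/dx(∂L/∂y') − ∂L/∂y = 0 becomes:
    y'' + 196 y = 0
General solution: y(x) = A sin(14x) + B cos(14x), where A and B are arbitrary constants fixed by the endpoint conditions.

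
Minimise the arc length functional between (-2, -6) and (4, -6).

Arc-length functional: J[y] = ∫ sqrt(1 + (y')^2) dx.
Lagrangian L = sqrt(1 + (y')^2) has no explicit y dependence, so ∂L/∂y = 0 and the Euler-Lagrange equation gives
    d/dx( y' / sqrt(1 + (y')^2) ) = 0  ⇒  y' / sqrt(1 + (y')^2) = const.
Hence y' is constant, so y(x) is affine.
Fitting the endpoints (-2, -6) and (4, -6):
    slope m = ((-6) − (-6)) / (4 − (-2)) = 0,
    intercept c = (-6) − m·(-2) = -6.
Extremal: y(x) = -6.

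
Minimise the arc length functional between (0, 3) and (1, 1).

Arc-length functional: J[y] = ∫ sqrt(1 + (y')^2) dx.
Lagrangian L = sqrt(1 + (y')^2) has no explicit y dependence, so ∂L/∂y = 0 and the Euler-Lagrange equation gives
    d/dx( y' / sqrt(1 + (y')^2) ) = 0  ⇒  y' / sqrt(1 + (y')^2) = const.
Hence y' is constant, so y(x) is affine.
Fitting the endpoints (0, 3) and (1, 1):
    slope m = (1 − 3) / (1 − 0) = -2,
    intercept c = 3 − m·0 = 3.
Extremal: y(x) = -2 x + 3.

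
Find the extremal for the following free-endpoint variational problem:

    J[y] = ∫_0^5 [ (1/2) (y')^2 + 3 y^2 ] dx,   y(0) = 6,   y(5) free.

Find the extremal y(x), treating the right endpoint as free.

The Lagrangian L = (1/2) (y')^2 + 3 y^2 gives
    ∂L/∂y = 6 y,   ∂L/∂y' = y'.
Euler-Lagrange: y'' − 6 y = 0.
With k = sqrt(6), the general solution is
    y(x) = A cosh(sqrt(6) x) + B sinh(sqrt(6) x).
Fixed left endpoint y(0) = 6 ⇒ A = 6.
The right endpoint x = 5 is free, so the natural (transversality) condition is ∂L/∂y' |_{x=5} = 0, i.e. y'(5) = 0.
Compute y'(x) = A k sinh(k x) + B k cosh(k x), so
    y'(5) = A k sinh(k·5) + B k cosh(k·5) = 0
    ⇒ B = −A tanh(k·5) = − 6 tanh(sqrt(6)·5).
Therefore the extremal is
    y(x) = 6 cosh(sqrt(6) x) − 6 tanh(sqrt(6)·5) sinh(sqrt(6) x).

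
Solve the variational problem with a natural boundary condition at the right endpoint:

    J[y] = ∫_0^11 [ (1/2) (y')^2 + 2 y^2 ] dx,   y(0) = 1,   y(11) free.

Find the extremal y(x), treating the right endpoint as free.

The Lagrangian L = (1/2) (y')^2 + 2 y^2 gives
    ∂L/∂y = 4 y,   ∂L/∂y' = y'.
Euler-Lagrange: y'' − 4 y = 0.
With k = 2, the general solution is
    y(x) = A cosh(2 x) + B sinh(2 x).
Fixed left endpoint y(0) = 1 ⇒ A = 1.
The right endpoint x = 11 is free, so the natural (transversality) condition is ∂L/∂y' |_{x=11} = 0, i.e. y'(11) = 0.
Compute y'(x) = A k sinh(k x) + B k cosh(k x), so
    y'(11) = A k sinh(k·11) + B k cosh(k·11) = 0
    ⇒ B = −A tanh(k·11) = − tanh(2·11).
Therefore the extremal is
    y(x) = cosh(2 x) − tanh(2·11) sinh(2 x).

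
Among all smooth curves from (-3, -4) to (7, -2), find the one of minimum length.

Arc-length functional: J[y] = ∫ sqrt(1 + (y')^2) dx.
Lagrangian L = sqrt(1 + (y')^2) has no explicit y dependence, so ∂L/∂y = 0 and the Euler-Lagrange equation gives
    d/dx( y' / sqrt(1 + (y')^2) ) = 0  ⇒  y' / sqrt(1 + (y')^2) = const.
Hence y' is constant, so y(x) is affine.
Fitting the endpoints (-3, -4) and (7, -2):
    slope m = ((-2) − (-4)) / (7 − (-3)) = 1/5,
    intercept c = (-4) − m·(-3) = -17/5.
Extremal: y(x) = (1/5) x - 17/5.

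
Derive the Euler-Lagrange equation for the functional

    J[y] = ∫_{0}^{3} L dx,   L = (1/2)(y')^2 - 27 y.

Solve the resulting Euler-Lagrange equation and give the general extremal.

The Lagrangian is L = (1/2)(y')^2 - 27 y.
∂L/∂y = -27.
∂L/∂y' = y'.
The Euler-Lagrange equation d/dx(∂L/∂y') − ∂L/∂y = 0 becomes:
    y'' + 27 = 0
General solution: y(x) = -(27/2) x^2 + A x + B, where A and B are arbitrary constants fixed by the endpoint conditions.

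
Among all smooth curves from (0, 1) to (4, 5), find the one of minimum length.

Arc-length functional: J[y] = ∫ sqrt(1 + (y')^2) dx.
Lagrangian L = sqrt(1 + (y')^2) has no explicit y dependence, so ∂L/∂y = 0 and the Euler-Lagrange equation gives
    d/dx( y' / sqrt(1 + (y')^2) ) = 0  ⇒  y' / sqrt(1 + (y')^2) = const.
Hence y' is constant, so y(x) is affine.
Fitting the endpoints (0, 1) and (4, 5):
    slope m = (5 − 1) / (4 − 0) = 1,
    intercept c = 1 − m·0 = 1.
Extremal: y(x) = x + 1.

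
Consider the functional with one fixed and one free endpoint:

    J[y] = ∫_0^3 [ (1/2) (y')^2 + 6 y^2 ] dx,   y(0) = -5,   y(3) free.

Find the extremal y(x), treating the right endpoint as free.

The Lagrangian L = (1/2) (y')^2 + 6 y^2 gives
    ∂L/∂y = 12 y,   ∂L/∂y' = y'.
Euler-Lagrange: y'' − 12 y = 0.
With k = sqrt(12), the general solution is
    y(x) = A cosh(sqrt(12) x) + B sinh(sqrt(12) x).
Fixed left endpoint y(0) = -5 ⇒ A = -5.
The right endpoint x = 3 is free, so the natural (transversality) condition is ∂L/∂y' |_{x=3} = 0, i.e. y'(3) = 0.
Compute y'(x) = A k sinh(k x) + B k cosh(k x), so
    y'(3) = A k sinh(k·3) + B k cosh(k·3) = 0
    ⇒ B = −A tanh(k·3) = 5 tanh(sqrt(12)·3).
Therefore the extremal is
    y(x) = −5 cosh(sqrt(12) x) + 5 tanh(sqrt(12)·3) sinh(sqrt(12) x).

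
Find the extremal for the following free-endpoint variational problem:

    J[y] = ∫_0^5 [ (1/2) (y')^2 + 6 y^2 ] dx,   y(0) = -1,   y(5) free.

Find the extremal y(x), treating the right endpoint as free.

The Lagrangian L = (1/2) (y')^2 + 6 y^2 gives
    ∂L/∂y = 12 y,   ∂L/∂y' = y'.
Euler-Lagrange: y'' − 12 y = 0.
With k = sqrt(12), the general solution is
    y(x) = A cosh(sqrt(12) x) + B sinh(sqrt(12) x).
Fixed left endpoint y(0) = -1 ⇒ A = -1.
The right endpoint x = 5 is free, so the natural (transversality) condition is ∂L/∂y' |_{x=5} = 0, i.e. y'(5) = 0.
Compute y'(x) = A k sinh(k x) + B k cosh(k x), so
    y'(5) = A k sinh(k·5) + B k cosh(k·5) = 0
    ⇒ B = −A tanh(k·5) = tanh(sqrt(12)·5).
Therefore the extremal is
    y(x) = −cosh(sqrt(12) x) + tanh(sqrt(12)·5) sinh(sqrt(12) x).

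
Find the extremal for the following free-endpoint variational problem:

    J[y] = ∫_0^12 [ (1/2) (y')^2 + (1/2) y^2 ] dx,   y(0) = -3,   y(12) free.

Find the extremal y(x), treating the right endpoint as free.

The Lagrangian L = (1/2) (y')^2 + (1/2) y^2 gives
    ∂L/∂y = 1 y,   ∂L/∂y' = y'.
Euler-Lagrange: y'' − y = 0.
With k = 1, the general solution is
    y(x) = A cosh(x) + B sinh(x).
Fixed left endpoint y(0) = -3 ⇒ A = -3.
The right endpoint x = 12 is free, so the natural (transversality) condition is ∂L/∂y' |_{x=12} = 0, i.e. y'(12) = 0.
Compute y'(x) = A k sinh(k x) + B k cosh(k x), so
    y'(12) = A k sinh(k·12) + B k cosh(k·12) = 0
    ⇒ B = −A tanh(k·12) = 3 tanh(1·12).
Therefore the extremal is
    y(x) = −3 cosh(1 x) + 3 tanh(1·12) sinh(1 x).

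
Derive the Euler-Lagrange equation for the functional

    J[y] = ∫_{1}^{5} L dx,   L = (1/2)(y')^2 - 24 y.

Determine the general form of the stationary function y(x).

The Lagrangian is L = (1/2)(y')^2 - 24 y.
∂L/∂y = -24.
∂L/∂y' = y'.
The Euler-Lagrange equation d/dx(∂L/∂y') − ∂L/∂y = 0 becomes:
    y'' + 24 = 0
General solution: y(x) = -12 x^2 + A x + B, where A and B are arbitrary constants fixed by the endpoint conditions.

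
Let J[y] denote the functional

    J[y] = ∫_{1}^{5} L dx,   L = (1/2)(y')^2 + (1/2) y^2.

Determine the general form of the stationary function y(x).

The Lagrangian is L = (1/2)(y')^2 + (1/2) y^2.
∂L/∂y = y.
∂L/∂y' = y'.
The Euler-Lagrange equation d/dx(∂L/∂y') − ∂L/∂y = 0 becomes:
    y'' - y = 0
General solution: y(x) = A e^x + B e^(-x), where A and B are arbitrary constants fixed by the endpoint conditions.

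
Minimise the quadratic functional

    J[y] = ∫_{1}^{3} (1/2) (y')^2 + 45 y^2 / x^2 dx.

The Lagrangian is L = (1/2) (y')^2 + 45 y^2 / x^2.
Compute ∂L/∂y = 90y/x^2, ∂L/∂y' = y'.
The Euler-Lagrange equation d/dx(∂L/∂y') − ∂L/∂y = 0 reduces to
    y'' − 90/x^2 · y = 0  (x > 0).
Its general solution is
    y(x) = A x^10 + B x^(-9),
with A, B fixed by the endpoint conditions.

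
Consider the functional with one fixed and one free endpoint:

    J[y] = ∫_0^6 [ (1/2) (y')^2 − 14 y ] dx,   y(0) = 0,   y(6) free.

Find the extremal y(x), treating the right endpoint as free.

The Lagrangian L = (1/2) (y')^2 − 14 y gives
    ∂L/∂y = −14,   ∂L/∂y' = y'.
Euler-Lagrange: d/dx(y') − (−14) = 0, i.e. y'' + 14 = 0, so
    y(x) = −(14/2) x^2 + C1 x + C2.
Fixed left endpoint y(0) = 0 ⇒ C2 = 0.
The right endpoint x = 6 is free, so the natural (transversality) condition is ∂L/∂y' |_{x=6} = 0, i.e. y'(6) = 0.
Compute y'(x) = −14 x + C1, so y'(6) = −84 + C1 = 0 ⇒ C1 = 84.
Therefore the extremal is
    y(x) = −7 x^2 + 84 x.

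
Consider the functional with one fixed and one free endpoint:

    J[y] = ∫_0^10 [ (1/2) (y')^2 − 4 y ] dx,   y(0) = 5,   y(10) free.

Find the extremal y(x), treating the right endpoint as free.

The Lagrangian L = (1/2) (y')^2 − 4 y gives
    ∂L/∂y = −4,   ∂L/∂y' = y'.
Euler-Lagrange: d/dx(y') − (−4) = 0, i.e. y'' + 4 = 0, so
    y(x) = −(4/2) x^2 + C1 x + C2.
Fixed left endpoint y(0) = 5 ⇒ C2 = 5.
The right endpoint x = 10 is free, so the natural (transversality) condition is ∂L/∂y' |_{x=10} = 0, i.e. y'(10) = 0.
Compute y'(x) = −4 x + C1, so y'(10) = −40 + C1 = 0 ⇒ C1 = 40.
Therefore the extremal is
    y(x) = −2 x^2 + 40 x + 5.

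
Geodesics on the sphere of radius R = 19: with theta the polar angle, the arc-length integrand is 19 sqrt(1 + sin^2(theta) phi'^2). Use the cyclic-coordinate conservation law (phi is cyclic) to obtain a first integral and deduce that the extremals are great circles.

On the sphere of radius R = 19 with spherical coordinates (θ, φ), the induced metric is
    ds^2 = 361(dθ^2 + sin^2(θ) dφ^2).
Parameterise by θ; the arc-length functional is
    J[φ] = ∫ 19 sqrt(1 + sin^2(θ) (dφ/dθ)^2) dθ,
so L = 19 sqrt(1 + sin^2(θ) φ'^2). Compute
    ∂L/∂φ = 0  (L has no explicit φ dependence),
    ∂L/∂φ' = 19 sin^2(θ) φ' / sqrt(1 + sin^2(θ) φ'^2).
Since ∂L/∂φ = 0, the Euler-Lagrange equation
    d/dθ(∂L/∂φ') − ∂L/∂φ = 0
reduces to d/dθ(∂L/∂φ') = 0, i.e. the momentum conjugate to φ is conserved:
    19 sin^2(θ) φ' / sqrt(1 + sin^2(θ) φ'^2) = C.
The overall factor of 19 is constant, so dividing through gives Clairaut's relation sin^2(θ) φ' / sqrt(1 + sin^2(θ) φ'^2) = C' (with C' = C/19). Solving for φ' and integrating gives the great-circle family
    cot(θ) = A cos(φ − φ_0),
i.e. the intersection of the sphere with a plane through the origin. The two constants A and φ_0 (equivalently C and one phase) are fixed by the two endpoint conditions.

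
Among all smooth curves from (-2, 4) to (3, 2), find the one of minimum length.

Arc-length functional: J[y] = ∫ sqrt(1 + (y')^2) dx.
Lagrangian L = sqrt(1 + (y')^2) has no explicit y dependence, so ∂L/∂y = 0 and the Euler-Lagrange equation gives
    d/dx( y' / sqrt(1 + (y')^2) ) = 0  ⇒  y' / sqrt(1 + (y')^2) = const.
Hence y' is constant, so y(x) is affine.
Fitting the endpoints (-2, 4) and (3, 2):
    slope m = (2 − 4) / (3 − (-2)) = -2/5,
    intercept c = 4 − m·(-2) = 16/5.
Extremal: y(x) = (-2/5) x + 16/5.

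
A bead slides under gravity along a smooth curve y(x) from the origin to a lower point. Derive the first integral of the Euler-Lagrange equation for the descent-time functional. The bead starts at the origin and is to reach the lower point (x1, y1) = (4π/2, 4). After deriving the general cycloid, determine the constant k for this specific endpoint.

The Lagrangian L = sqrt((1 + y'^2) / y) has no explicit x dependence, so the Beltrami identity applies:
    L − y' ∂L/∂y' = C.
Compute ∂L/∂y' = y' / sqrt(y (1 + y'^2)).
Substitute:
    sqrt((1 + y'^2)/y) − y'·y' / sqrt(y (1 + y'^2))
    = (1 + y'^2) / sqrt(y (1 + y'^2)) − y'^2 / sqrt(y (1 + y'^2))
    = 1 / sqrt(y (1 + y'^2)) = C.
Squaring and rearranging gives the first integral
    y (1 + y'^2) = 1/C^2 =: k   (constant).
Solving this first-order ODE by the substitution
    y = (k/2)(1 − cos θ)
yields the cycloid parameterisation
    x(θ) = (k/2)(θ − sin θ),   y(θ) = (k/2)(1 − cos θ).
The constant k is fixed by the endpoint condition.
Now fit the given lower endpoint (x1, y1) = (4π/2, 4). At the bottom of the first arch (θ = π), the parametric equations give
    y(π) = (k/2)(1 − cos π) = k,
    x(π) = (k/2)(π − sin π) = kπ/2.
Matching y(π) = 4 gives k = 4, consistent with x(π) = 4π/2. Therefore the specific cycloid is
    x(θ) = (4/2)(θ − sin θ),   y(θ) = (4/2)(1 − cos θ).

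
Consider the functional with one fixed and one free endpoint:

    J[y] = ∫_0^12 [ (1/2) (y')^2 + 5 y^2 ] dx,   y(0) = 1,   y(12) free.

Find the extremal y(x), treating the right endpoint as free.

The Lagrangian L = (1/2) (y')^2 + 5 y^2 gives
    ∂L/∂y = 10 y,   ∂L/∂y' = y'.
Euler-Lagrange: y'' − 10 y = 0.
With k = sqrt(10), the general solution is
    y(x) = A cosh(sqrt(10) x) + B sinh(sqrt(10) x).
Fixed left endpoint y(0) = 1 ⇒ A = 1.
The right endpoint x = 12 is free, so the natural (transversality) condition is ∂L/∂y' |_{x=12} = 0, i.e. y'(12) = 0.
Compute y'(x) = A k sinh(k x) + B k cosh(k x), so
    y'(12) = A k sinh(k·12) + B k cosh(k·12) = 0
    ⇒ B = −A tanh(k·12) = − tanh(sqrt(10)·12).
Therefore the extremal is
    y(x) = cosh(sqrt(10) x) − tanh(sqrt(10)·12) sinh(sqrt(10) x).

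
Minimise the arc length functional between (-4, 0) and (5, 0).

Arc-length functional: J[y] = ∫ sqrt(1 + (y')^2) dx.
Lagrangian L = sqrt(1 + (y')^2) has no explicit y dependence, so ∂L/∂y = 0 and the Euler-Lagrange equation gives
    d/dx( y' / sqrt(1 + (y')^2) ) = 0  ⇒  y' / sqrt(1 + (y')^2) = const.
Hence y' is constant, so y(x) is affine.
Fitting the endpoints (-4, 0) and (5, 0):
    slope m = (0 − 0) / (5 − (-4)) = 0,
    intercept c = 0 − m·(-4) = 0.
Extremal: y(x) = 0.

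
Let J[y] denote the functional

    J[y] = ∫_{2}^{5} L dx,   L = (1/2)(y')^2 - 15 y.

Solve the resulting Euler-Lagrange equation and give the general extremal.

The Lagrangian is L = (1/2)(y')^2 - 15 y.
∂L/∂y = -15.
∂L/∂y' = y'.
The Euler-Lagrange equation d/dx(∂L/∂y') − ∂L/∂y = 0 becomes:
    y'' + 15 = 0
General solution: y(x) = -(15/2) x^2 + A x + B, where A and B are arbitrary constants fixed by the endpoint conditions.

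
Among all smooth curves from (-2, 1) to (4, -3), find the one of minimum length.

Arc-length functional: J[y] = ∫ sqrt(1 + (y')^2) dx.
Lagrangian L = sqrt(1 + (y')^2) has no explicit y dependence, so ∂L/∂y = 0 and the Euler-Lagrange equation gives
    d/dx( y' / sqrt(1 + (y')^2) ) = 0  ⇒  y' / sqrt(1 + (y')^2) = const.
Hence y' is constant, so y(x) is affine.
Fitting the endpoints (-2, 1) and (4, -3):
    slope m = ((-3) − 1) / (4 − (-2)) = -2/3,
    intercept c = 1 − m·(-2) = -1/3.
Extremal: y(x) = (-2/3) x - 1/3.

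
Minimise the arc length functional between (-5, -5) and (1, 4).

Arc-length functional: J[y] = ∫ sqrt(1 + (y')^2) dx.
Lagrangian L = sqrt(1 + (y')^2) has no explicit y dependence, so ∂L/∂y = 0 and the Euler-Lagrange equation gives
    d/dx( y' / sqrt(1 + (y')^2) ) = 0  ⇒  y' / sqrt(1 + (y')^2) = const.
Hence y' is constant, so y(x) is affine.
Fitting the endpoints (-5, -5) and (1, 4):
    slope m = (4 − (-5)) / (1 − (-5)) = 3/2,
    intercept c = (-5) − m·(-5) = 5/2.
Extremal: y(x) = (3/2) x + 5/2.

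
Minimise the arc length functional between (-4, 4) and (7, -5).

Arc-length functional: J[y] = ∫ sqrt(1 + (y')^2) dx.
Lagrangian L = sqrt(1 + (y')^2) has no explicit y dependence, so ∂L/∂y = 0 and the Euler-Lagrange equation gives
    d/dx( y' / sqrt(1 + (y')^2) ) = 0  ⇒  y' / sqrt(1 + (y')^2) = const.
Hence y' is constant, so y(x) is affine.
Fitting the endpoints (-4, 4) and (7, -5):
    slope m = ((-5) − 4) / (7 − (-4)) = -9/11,
    intercept c = 4 − m·(-4) = 8/11.
Extremal: y(x) = (-9/11) x + 8/11.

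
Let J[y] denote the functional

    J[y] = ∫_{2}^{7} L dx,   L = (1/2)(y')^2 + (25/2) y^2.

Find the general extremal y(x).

The Lagrangian is L = (1/2)(y')^2 + (25/2) y^2.
∂L/∂y = 25y.
∂L/∂y' = y'.
The Euler-Lagrange equation d/dx(∂L/∂y') − ∂L/∂y = 0 becomes:
    y'' - 25 y = 0
General solution: y(x) = A e^(5x) + B e^(-5x), where A and B are arbitrary constants fixed by the endpoint conditions.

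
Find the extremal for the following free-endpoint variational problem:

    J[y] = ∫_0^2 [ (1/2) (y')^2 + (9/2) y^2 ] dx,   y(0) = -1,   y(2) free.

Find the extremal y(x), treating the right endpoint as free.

The Lagrangian L = (1/2) (y')^2 + (9/2) y^2 gives
    ∂L/∂y = 9 y,   ∂L/∂y' = y'.
Euler-Lagrange: y'' − 9 y = 0.
With k = 3, the general solution is
    y(x) = A cosh(3 x) + B sinh(3 x).
Fixed left endpoint y(0) = -1 ⇒ A = -1.
The right endpoint x = 2 is free, so the natural (transversality) condition is ∂L/∂y' |_{x=2} = 0, i.e. y'(2) = 0.
Compute y'(x) = A k sinh(k x) + B k cosh(k x), so
    y'(2) = A k sinh(k·2) + B k cosh(k·2) = 0
    ⇒ B = −A tanh(k·2) = tanh(3·2).
Therefore the extremal is
    y(x) = −cosh(3 x) + tanh(3·2) sinh(3 x).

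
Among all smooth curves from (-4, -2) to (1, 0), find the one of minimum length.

Arc-length functional: J[y] = ∫ sqrt(1 + (y')^2) dx.
Lagrangian L = sqrt(1 + (y')^2) has no explicit y dependence, so ∂L/∂y = 0 and the Euler-Lagrange equation gives
    d/dx( y' / sqrt(1 + (y')^2) ) = 0  ⇒  y' / sqrt(1 + (y')^2) = const.
Hence y' is constant, so y(x) is affine.
Fitting the endpoints (-4, -2) and (1, 0):
    slope m = (0 − (-2)) / (1 − (-4)) = 2/5,
    intercept c = (-2) − m·(-4) = -2/5.
Extremal: y(x) = (2/5) x - 2/5.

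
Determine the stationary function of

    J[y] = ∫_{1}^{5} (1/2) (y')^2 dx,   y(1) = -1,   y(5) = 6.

The Lagrangian is L = (1/2) (y')^2.
Compute ∂L/∂y = 0, ∂L/∂y' = y'.
The Euler-Lagrange equation d/dx(∂L/∂y') − ∂L/∂y = 0 reduces to
    y'' = 0.
Its general solution is
    y(x) = A x + B,
with A, B fixed by the endpoint conditions.
Applying the endpoint conditions y(1) = -1 and y(5) = 6: solve A·1 + B = -1 and A·5 + B = 6. Subtracting gives A(5 − 1) = 6 − -1, so A = 7/4, and B = -1 − A·1 = -11/4. Therefore
    y(x) = (7/4) x - 11/4.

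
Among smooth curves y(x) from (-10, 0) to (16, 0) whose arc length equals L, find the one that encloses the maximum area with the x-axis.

Set up the augmented Lagrangian using a multiplier λ for the length constraint:
    F(y, y') = y − λ sqrt(1 + y'^2).
F has no explicit x dependence, so the Beltrami identity yields a first integral
    F − y' ∂F/∂y' = C.
Compute ∂F/∂y' = −λ y' / sqrt(1 + y'^2). Then
    y − λ sqrt(1 + y'^2) + λ y'^2 / sqrt(1 + y'^2) = C
    ⇒  y − λ / sqrt(1 + y'^2) = C.
Solving for y' and integrating gives
    (x − a)^2 + (y − b)^2 = λ^2,
a circular arc of radius λ. The constants a, b are determined by the endpoint conditions y(-10) = y(16) = 0, and λ is fixed implicitly by the length constraint
    ∫_{-10}^{16} sqrt(1 + y'^2) dx = L.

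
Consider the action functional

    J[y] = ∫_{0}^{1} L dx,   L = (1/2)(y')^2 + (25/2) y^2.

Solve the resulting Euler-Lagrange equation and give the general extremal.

The Lagrangian is L = (1/2)(y')^2 + (25/2) y^2.
∂L/∂y = 25y.
∂L/∂y' = y'.
The Euler-Lagrange equation d/dx(∂L/∂y') − ∂L/∂y = 0 becomes:
    y'' - 25 y = 0
General solution: y(x) = A e^(5x) + B e^(-5x), where A and B are arbitrary constants fixed by the endpoint conditions.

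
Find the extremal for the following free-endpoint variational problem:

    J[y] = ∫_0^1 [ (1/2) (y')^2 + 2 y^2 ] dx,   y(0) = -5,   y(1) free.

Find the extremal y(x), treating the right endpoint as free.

The Lagrangian L = (1/2) (y')^2 + 2 y^2 gives
    ∂L/∂y = 4 y,   ∂L/∂y' = y'.
Euler-Lagrange: y'' − 4 y = 0.
With k = 2, the general solution is
    y(x) = A cosh(2 x) + B sinh(2 x).
Fixed left endpoint y(0) = -5 ⇒ A = -5.
The right endpoint x = 1 is free, so the natural (transversality) condition is ∂L/∂y' |_{x=1} = 0, i.e. y'(1) = 0.
Compute y'(x) = A k sinh(k x) + B k cosh(k x), so
    y'(1) = A k sinh(k·1) + B k cosh(k·1) = 0
    ⇒ B = −A tanh(k·1) = 5 tanh(2·1).
Therefore the extremal is
    y(x) = −5 cosh(2 x) + 5 tanh(2·1) sinh(2 x).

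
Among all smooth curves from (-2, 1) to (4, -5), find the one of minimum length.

Arc-length functional: J[y] = ∫ sqrt(1 + (y')^2) dx.
Lagrangian L = sqrt(1 + (y')^2) has no explicit y dependence, so ∂L/∂y = 0 and the Euler-Lagrange equation gives
    d/dx( y' / sqrt(1 + (y')^2) ) = 0  ⇒  y' / sqrt(1 + (y')^2) = const.
Hence y' is constant, so y(x) is affine.
Fitting the endpoints (-2, 1) and (4, -5):
    slope m = ((-5) − 1) / (4 − (-2)) = -1,
    intercept c = 1 − m·(-2) = -1.
Extremal: y(x) = -x - 1.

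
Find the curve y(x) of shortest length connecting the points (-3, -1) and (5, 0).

Arc-length functional: J[y] = ∫ sqrt(1 + (y')^2) dx.
Lagrangian L = sqrt(1 + (y')^2) has no explicit y dependence, so ∂L/∂y = 0 and the Euler-Lagrange equation gives
    d/dx( y' / sqrt(1 + (y')^2) ) = 0  ⇒  y' / sqrt(1 + (y')^2) = const.
Hence y' is constant, so y(x) is affine.
Fitting the endpoints (-3, -1) and (5, 0):
    slope m = (0 − (-1)) / (5 − (-3)) = 1/8,
    intercept c = (-1) − m·(-3) = -5/8.
Extremal: y(x) = (1/8) x - 5/8.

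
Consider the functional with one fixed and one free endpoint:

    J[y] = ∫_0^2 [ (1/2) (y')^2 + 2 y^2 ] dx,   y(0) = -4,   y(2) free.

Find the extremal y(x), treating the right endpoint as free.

The Lagrangian L = (1/2) (y')^2 + 2 y^2 gives
    ∂L/∂y = 4 y,   ∂L/∂y' = y'.
Euler-Lagrange: y'' − 4 y = 0.
With k = 2, the general solution is
    y(x) = A cosh(2 x) + B sinh(2 x).
Fixed left endpoint y(0) = -4 ⇒ A = -4.
The right endpoint x = 2 is free, so the natural (transversality) condition is ∂L/∂y' |_{x=2} = 0, i.e. y'(2) = 0.
Compute y'(x) = A k sinh(k x) + B k cosh(k x), so
    y'(2) = A k sinh(k·2) + B k cosh(k·2) = 0
    ⇒ B = −A tanh(k·2) = 4 tanh(2·2).
Therefore the extremal is
    y(x) = −4 cosh(2 x) + 4 tanh(2·2) sinh(2 x).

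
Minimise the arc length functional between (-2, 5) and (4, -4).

Arc-length functional: J[y] = ∫ sqrt(1 + (y')^2) dx.
Lagrangian L = sqrt(1 + (y')^2) has no explicit y dependence, so ∂L/∂y = 0 and the Euler-Lagrange equation gives
    d/dx( y' / sqrt(1 + (y')^2) ) = 0  ⇒  y' / sqrt(1 + (y')^2) = const.
Hence y' is constant, so y(x) is affine.
Fitting the endpoints (-2, 5) and (4, -4):
    slope m = ((-4) − 5) / (4 − (-2)) = -3/2,
    intercept c = 5 − m·(-2) = 2.
Extremal: y(x) = (-3/2) x + 2.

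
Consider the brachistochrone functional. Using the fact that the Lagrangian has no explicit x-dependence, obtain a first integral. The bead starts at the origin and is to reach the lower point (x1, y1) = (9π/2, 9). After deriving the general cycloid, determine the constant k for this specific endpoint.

The Lagrangian L = sqrt((1 + y'^2) / y) has no explicit x dependence, so the Beltrami identity applies:
    L − y' ∂L/∂y' = C.
Compute ∂L/∂y' = y' / sqrt(y (1 + y'^2)).
Substitute:
    sqrt((1 + y'^2)/y) − y'·y' / sqrt(y (1 + y'^2))
    = (1 + y'^2) / sqrt(y (1 + y'^2)) − y'^2 / sqrt(y (1 + y'^2))
    = 1 / sqrt(y (1 + y'^2)) = C.
Squaring and rearranging gives the first integral
    y (1 + y'^2) = 1/C^2 =: k   (constant).
Solving this first-order ODE by the substitution
    y = (k/2)(1 − cos θ)
yields the cycloid parameterisation
    x(θ) = (k/2)(θ − sin θ),   y(θ) = (k/2)(1 − cos θ).
The constant k is fixed by the endpoint condition.
Now fit the given lower endpoint (x1, y1) = (9π/2, 9). At the bottom of the first arch (θ = π), the parametric equations give
    y(π) = (k/2)(1 − cos π) = k,
    x(π) = (k/2)(π − sin π) = kπ/2.
Matching y(π) = 9 gives k = 9, consistent with x(π) = 9π/2. Therefore the specific cycloid is
    x(θ) = (9/2)(θ − sin θ),   y(θ) = (9/2)(1 − cos θ).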